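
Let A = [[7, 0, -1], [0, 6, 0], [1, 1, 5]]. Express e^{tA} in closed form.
A has Jordan form J = [[6, 1, 0], [0, 6, 1], [0, 0, 6]] with A = PJP^{-1}, so e^{tA} = P e^{tJ} P^{-1}.

For a Jordan block J_k(λ), e^{tJ_k(λ)} = e^{λt} · (I + tN + t^2 N^2/2! + ... + t^{k-1} N^{k-1}/(k-1)!) where N is the nilpotent superdiagonal part.

Assembling the blocks and conjugating back gives the entries of e^{tA} as shown above.

e^{tA} = [[(t + 1)*e^{6*t}, -t^2*e^{6*t}/2, -t*e^{6*t}], [0, e^{6*t}, 0], [t*e^{6*t}, t*(2 - t)*e^{6*t}/2, (1 - t)*e^{6*t}]]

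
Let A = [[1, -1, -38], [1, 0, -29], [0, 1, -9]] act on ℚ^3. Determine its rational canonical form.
R = [[0, 0, -18], [1, 0, -21], [0, 1, -8]]

The invariant factors of A (the non-unit diagonal entries of the Smith normal form of xI - A over ℚ[x]) are (x + 2)(x + 3)^2, each dividing the next. The characteristic polynomial is their product, (x + 2)(x + 3)^2.

The rational canonical form is the block-diagonal matrix of companion matrices C(f_i):
R = [[0, 0, -18], [1, 0, -21], [0, 1, -8]].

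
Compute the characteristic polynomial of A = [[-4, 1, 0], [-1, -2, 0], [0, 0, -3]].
xI - A = [[x + 4, -1, 0], [1, x + 2, 0], [0, 0, x + 3]].

Expanding det(xI - A) along the first row:
det(xI - A) = + (x + 4)·det([[x + 2, 0], [0, x + 3]]) - (-1)·det([[1, 0], [0, x + 3]]) + (0)·det([[1, x + 2], [0, 0]]).

Evaluating gives χ_A(x) = x^3 + 9x^2 + 27x + 27 = (x + 3)^3.

χ_A(x) = (x + 3)^3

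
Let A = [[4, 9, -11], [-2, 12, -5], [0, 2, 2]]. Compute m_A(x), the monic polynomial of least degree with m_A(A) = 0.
The characteristic polynomial factors as (x - 6)^3. The minimal polynomial is ∏(x - λ)^{k_λ} where k_λ is the size of the largest Jordan block at λ.

For λ = 6: rank(A - 6I) = 2, and the largest Jordan block has size 3 (the smallest k with rank((A - 6I)^k) = rank((A - 6I)^(k+1))).

So m_A(x) = (x - 6)^3.

m_A(x) = (x - 6)^3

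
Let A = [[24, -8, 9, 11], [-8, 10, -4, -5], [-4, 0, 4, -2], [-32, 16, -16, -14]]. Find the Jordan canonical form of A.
J = [[6, 1, 0, 0], [0, 6, 0, 0], [0, 0, 6, 1], [0, 0, 0, 6]]

The characteristic polynomial is det(xI - A) = (x - 6)^4, so the eigenvalues are 6 (algebraic multiplicity 4).

For λ = 6: rank(A - 6I) = 2, rank((A - 6I)^2) = 0. The eigenspace has dimension 4 - 2 = 2, so there are 2 Jordan blocks; the rank sequence gives block sizes [2, 2].

Assembling the blocks gives the Jordan form J above.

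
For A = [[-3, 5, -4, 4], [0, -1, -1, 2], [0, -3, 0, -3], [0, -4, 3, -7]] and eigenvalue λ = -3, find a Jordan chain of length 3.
We seek v_1 ∈ ker((A + 3I)^3) \ ker((A + 3I)^2), then set v_{i+1} = (A + 3I) v_i.

One such chain is v_1 = [[-1, 0, 1, 1]]^T, v_2 = [[0, 1, 0, -1]]^T, v_3 = [[1, 0, 0, 0]]^T. Check: (A + 3I) v_3 = [[0, 0, 0, 0]]^T = 0.

v_1 = [[-1, 0, 1, 1]]^T, v_2 = [[0, 1, 0, -1]]^T, v_3 = [[1, 0, 0, 0]]^T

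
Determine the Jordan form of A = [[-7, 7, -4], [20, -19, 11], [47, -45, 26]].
J = [[0, 1, 0], [0, 0, 1], [0, 0, 0]]

The characteristic polynomial is det(xI - A) = x^3, so the eigenvalues are 0 (algebraic multiplicity 3).

For λ = 0: rank(A) = 2, rank(A^2) = 1, rank(A^3) = 0. The eigenspace has dimension 3 - 2 = 1, so there is 1 Jordan block; the rank sequence gives block sizes [3].

Assembling the blocks gives the Jordan form J above.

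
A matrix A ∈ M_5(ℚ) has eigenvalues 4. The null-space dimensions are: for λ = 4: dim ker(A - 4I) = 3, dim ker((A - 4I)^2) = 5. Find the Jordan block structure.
λ = 4: successive nullity increments [3, 2] count blocks of size ≥ k; block sizes are [2, 2, 1].

Jordan blocks: (4, 2), (4, 2), (4, 1)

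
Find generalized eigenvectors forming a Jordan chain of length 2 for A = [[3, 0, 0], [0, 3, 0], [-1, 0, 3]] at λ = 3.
We seek v_1 ∈ ker((A - 3I)^2) \ ker(A - 3I), then set v_{i+1} = (A - 3I) v_i.

One such chain is v_1 = [[-1, 1, -1]]^T, v_2 = [[0, 0, 1]]^T. Check: (A - 3I) v_2 = [[0, 0, 0]]^T = 0.

v_1 = [[-1, 1, -1]]^T, v_2 = [[0, 0, 1]]^T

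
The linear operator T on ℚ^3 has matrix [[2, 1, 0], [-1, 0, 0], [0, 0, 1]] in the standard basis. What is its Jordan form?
J = [[1, 1, 0], [0, 1, 0], [0, 0, 1]]

The characteristic polynomial is det(xI - A) = (x - 1)^3, so the eigenvalues are 1 (algebraic multiplicity 3).

For λ = 1: rank(A - I) = 1, rank((A - I)^2) = 0. The eigenspace has dimension 3 - 1 = 2, so there are 2 Jordan blocks; the rank sequence gives block sizes [2, 1].

Assembling the blocks gives the Jordan form J above.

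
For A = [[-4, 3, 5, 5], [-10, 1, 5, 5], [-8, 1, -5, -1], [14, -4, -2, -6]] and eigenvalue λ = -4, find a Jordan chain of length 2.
v_1 = [[0, 2, 1, -2]]^T, v_2 = [[1, 5, 3, -6]]^T

We seek v_1 ∈ ker((A + 4I)^2) \ ker(A + 4I), then set v_{i+1} = (A + 4I) v_i.

One such chain is v_1 = [[0, 2, 1, -2]]^T, v_2 = [[1, 5, 3, -6]]^T. Check: (A + 4I) v_2 = [[0, 0, 0, 0]]^T = 0.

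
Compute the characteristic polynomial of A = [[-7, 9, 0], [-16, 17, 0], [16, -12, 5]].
xI - A = [[x + 7, -9, 0], [16, x - 17, 0], [-16, 12, x - 5]].

Expanding det(xI - A) along the first row:
det(xI - A) = + (x + 7)·det([[x - 17, 0], [12, x - 5]]) - (-9)·det([[16, 0], [-16, x - 5]]) + (0)·det([[16, x - 17], [-16, 12]]).

Evaluating gives χ_A(x) = x^3 - 15x^2 + 75x - 125 = (x - 5)^3.

χ_A(x) = (x - 5)^3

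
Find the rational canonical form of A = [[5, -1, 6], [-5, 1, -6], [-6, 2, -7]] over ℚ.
R = [[0, 0, 0], [1, 0, -6], [0, 1, -1]]

The invariant factors of A (the non-unit diagonal entries of the Smith normal form of xI - A over ℚ[x]) are x(x^2 + x + 6), each dividing the next. The characteristic polynomial is their product, x(x^2 + x + 6).

The rational canonical form is the block-diagonal matrix of companion matrices C(f_i):
R = [[0, 0, 0], [1, 0, -6], [0, 1, -1]].

Note the characteristic polynomial does not split into linear factors over ℚ, so A has no Jordan form over ℚ; the rational canonical form exists over any field.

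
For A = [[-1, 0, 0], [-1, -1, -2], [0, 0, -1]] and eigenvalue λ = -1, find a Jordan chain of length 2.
v_1 = [[-1, 1, 0]]^T, v_2 = [[0, 1, 0]]^T

We seek v_1 ∈ ker((A + I)^2) \ ker(A + I), then set v_{i+1} = (A + I) v_i.

One such chain is v_1 = [[-1, 1, 0]]^T, v_2 = [[0, 1, 0]]^T. Check: (A + I) v_2 = [[0, 0, 0]]^T = 0.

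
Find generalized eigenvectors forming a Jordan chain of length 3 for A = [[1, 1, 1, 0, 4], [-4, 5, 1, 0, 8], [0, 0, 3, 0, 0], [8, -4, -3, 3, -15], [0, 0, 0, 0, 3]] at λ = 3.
We seek v_1 ∈ ker((A - 3I)^3) \ ker((A - 3I)^2), then set v_{i+1} = (A - 3I) v_i.

One such chain is v_1 = [[0, 0, 1, 0, 0]]^T, v_2 = [[1, 1, 0, -3, 0]]^T, v_3 = [[-1, -2, 0, 4, 0]]^T. Check: (A - 3I) v_3 = [[0, 0, 0, 0, 0]]^T = 0.

v_1 = [[0, 0, 1, 0, 0]]^T, v_2 = [[1, 1, 0, -3, 0]]^T, v_3 = [[-1, -2, 0, 4, 0]]^T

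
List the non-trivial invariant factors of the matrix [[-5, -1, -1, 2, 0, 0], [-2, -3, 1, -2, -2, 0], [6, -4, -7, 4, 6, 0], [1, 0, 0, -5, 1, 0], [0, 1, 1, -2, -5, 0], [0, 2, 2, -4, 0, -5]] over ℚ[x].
The Jordan structure of A has elementary divisors (x + 5)^3, (x + 5)^2, (x + 5). Arranging the block sizes at each eigenvalue in decreasing order and taking row products gives the invariant factors.

Invariant factors (smallest first, each dividing the next): x + 5, (x + 5)^2, (x + 5)^3.

Check: the last factor (x + 5)^3 is the minimal polynomial, and the product (x + 5)^6 is the characteristic polynomial.

x + 5, (x + 5)^2, (x + 5)^3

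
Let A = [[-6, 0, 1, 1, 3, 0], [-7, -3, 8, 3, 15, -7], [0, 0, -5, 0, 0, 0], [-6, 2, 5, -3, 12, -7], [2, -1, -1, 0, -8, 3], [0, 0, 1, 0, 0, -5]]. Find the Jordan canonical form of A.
The characteristic polynomial is det(xI - A) = (x + 5)^6, so the eigenvalues are -5 (algebraic multiplicity 6).

For λ = -5: rank(A + 5I) = 4, rank((A + 5I)^2) = 2, rank((A + 5I)^3) = 0. The eigenspace has dimension 6 - 4 = 2, so there are 2 Jordan blocks; the rank sequence gives block sizes [3, 3].

Assembling the blocks gives the Jordan form J above.

J = [[-5, 1, 0, 0, 0, 0], [0, -5, 1, 0, 0, 0], [0, 0, -5, 0, 0, 0], [0, 0, 0, -5, 1, 0], [0, 0, 0, 0, -5, 1], [0, 0, 0, 0, 0, -5]]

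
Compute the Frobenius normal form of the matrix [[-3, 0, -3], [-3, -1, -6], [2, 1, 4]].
The invariant factors of A (the non-unit diagonal entries of the Smith normal form of xI - A over ℚ[x]) are x^3 - x + 3, each dividing the next. The characteristic polynomial is their product, x^3 - x + 3.

The rational canonical form is the block-diagonal matrix of companion matrices C(f_i):
R = [[0, 0, -3], [1, 0, 1], [0, 1, 0]].

Note the characteristic polynomial does not split into linear factors over ℚ, so A has no Jordan form over ℚ; the rational canonical form exists over any field.

R = [[0, 0, -3], [1, 0, 1], [0, 1, 0]]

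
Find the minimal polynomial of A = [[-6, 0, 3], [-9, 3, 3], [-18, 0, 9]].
m_A(x) = x(x - 3)

The characteristic polynomial factors as x(x - 3)^2. The minimal polynomial is ∏(x - λ)^{k_λ} where k_λ is the size of the largest Jordan block at λ.

For λ = 0: rank(A) = 2, and the largest Jordan block has size 1 (the smallest k with rank(A^k) = rank(A^(k+1))).
For λ = 3: rank(A - 3I) = 1, and the largest Jordan block has size 1 (the smallest k with rank((A - 3I)^k) = rank((A - 3I)^(k+1))).

So m_A(x) = x(x - 3).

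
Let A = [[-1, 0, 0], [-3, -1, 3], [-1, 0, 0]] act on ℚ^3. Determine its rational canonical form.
The invariant factors of A (the non-unit diagonal entries of the Smith normal form of xI - A over ℚ[x]) are x + 1, x(x + 1), each dividing the next. The characteristic polynomial is their product, x(x + 1)^2.

The rational canonical form is the block-diagonal matrix of companion matrices C(f_i):
R = [[-1, 0, 0], [0, 0, 0], [0, 1, -1]].

R = [[-1, 0, 0], [0, 0, 0], [0, 1, -1]]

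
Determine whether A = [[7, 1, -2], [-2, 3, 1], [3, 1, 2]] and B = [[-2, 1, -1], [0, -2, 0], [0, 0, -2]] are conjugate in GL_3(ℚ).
trace(A) = 12 but trace(B) = -6. The trace is a similarity invariant, so A and B are not similar.

No.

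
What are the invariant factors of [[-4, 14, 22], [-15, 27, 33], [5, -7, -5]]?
The Jordan structure of A has elementary divisors (x - 6)^2, (x - 6). Arranging the block sizes at each eigenvalue in decreasing order and taking row products gives the invariant factors.

Invariant factors (smallest first, each dividing the next): x - 6, (x - 6)^2.

Check: the last factor (x - 6)^2 is the minimal polynomial, and the product (x - 6)^3 is the characteristic polynomial.

x - 6, (x - 6)^2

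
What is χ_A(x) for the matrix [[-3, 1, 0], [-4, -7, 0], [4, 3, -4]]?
xI - A = [[x + 3, -1, 0], [4, x + 7, 0], [-4, -3, x + 4]].

Expanding det(xI - A) along the first row:
det(xI - A) = + (x + 3)·det([[x + 7, 0], [-3, x + 4]]) - (-1)·det([[4, 0], [-4, x + 4]]) + (0)·det([[4, x + 7], [-4, -3]]).

Evaluating gives χ_A(x) = x^3 + 14x^2 + 65x + 100 = (x + 4)(x + 5)^2.

χ_A(x) = (x + 4)(x + 5)^2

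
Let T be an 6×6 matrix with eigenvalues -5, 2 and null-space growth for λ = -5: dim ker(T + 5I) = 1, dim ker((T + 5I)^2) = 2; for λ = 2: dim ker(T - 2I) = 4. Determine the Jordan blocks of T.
Jordan blocks: (-5, 2), (2, 1), (2, 1), (2, 1), (2, 1)

λ = -5: successive nullity increments [1, 1] count blocks of size ≥ k; block sizes are [2].
λ = 2: successive nullity increments [4] count blocks of size ≥ k; block sizes are [1, 1, 1, 1].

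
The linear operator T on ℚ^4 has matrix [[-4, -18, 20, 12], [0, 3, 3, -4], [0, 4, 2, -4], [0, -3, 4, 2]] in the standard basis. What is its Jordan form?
J = [[-4, 0, 0, 0], [0, -1, 0, 0], [0, 0, 4, 1], [0, 0, 0, 4]]

The characteristic polynomial is det(xI - A) = (x - 4)^2(x + 1)(x + 4), so the eigenvalues are -4 (algebraic multiplicity 1), -1 (algebraic multiplicity 1), 4 (algebraic multiplicity 2).

For λ = -4: algebraic multiplicity 1 gives one 1×1 block.

For λ = -1: algebraic multiplicity 1 gives one 1×1 block.

For λ = 4: rank(A - 4I) = 3, rank((A - 4I)^2) = 2. The eigenspace has dimension 4 - 3 = 1, so there is 1 Jordan block; the rank sequence gives block sizes [2].

Assembling the blocks gives the Jordan form J above.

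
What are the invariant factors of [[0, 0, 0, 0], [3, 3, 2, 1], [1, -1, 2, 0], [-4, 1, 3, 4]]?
The Jordan structure of A has elementary divisors x, (x - 3)^3. Arranging the block sizes at each eigenvalue in decreasing order and taking row products gives the invariant factors.

Invariant factors (smallest first, each dividing the next): x(x - 3)^3.

Check: the last factor x(x - 3)^3 is the minimal polynomial, and the product x(x - 3)^3 is the characteristic polynomial.

x(x - 3)^3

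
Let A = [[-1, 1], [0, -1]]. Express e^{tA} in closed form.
A has Jordan form J = [[-1, 1], [0, -1]] with A = PJP^{-1}, so e^{tA} = P e^{tJ} P^{-1}.

For a Jordan block J_k(λ), e^{tJ_k(λ)} = e^{λt} · (I + tN + t^2 N^2/2! + ... + t^{k-1} N^{k-1}/(k-1)!) where N is the nilpotent superdiagonal part.

Assembling the blocks and conjugating back gives the entries of e^{tA} as shown above.

e^{tA} = [[e^{-t}, t*e^{-t}], [0, e^{-t}]]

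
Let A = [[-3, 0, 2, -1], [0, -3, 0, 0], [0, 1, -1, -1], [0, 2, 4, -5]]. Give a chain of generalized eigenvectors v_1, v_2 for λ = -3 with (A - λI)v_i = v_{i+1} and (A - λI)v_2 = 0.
We seek v_1 ∈ ker((A + 3I)^2) \ ker(A + 3I), then set v_{i+1} = (A + 3I) v_i.

One such chain is v_1 = [[-1, 0, 0, -1]]^T, v_2 = [[1, 0, 1, 2]]^T. Check: (A + 3I) v_2 = [[0, 0, 0, 0]]^T = 0.

v_1 = [[-1, 0, 0, -1]]^T, v_2 = [[1, 0, 1, 2]]^T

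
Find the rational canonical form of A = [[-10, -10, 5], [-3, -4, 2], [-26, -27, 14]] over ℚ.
R = [[0, 0, 5], [1, 0, 2], [0, 1, 0]]

The invariant factors of A (the non-unit diagonal entries of the Smith normal form of xI - A over ℚ[x]) are x^3 - 2x - 5, each dividing the next. The characteristic polynomial is their product, x^3 - 2x - 5.

The rational canonical form is the block-diagonal matrix of companion matrices C(f_i):
R = [[0, 0, 5], [1, 0, 2], [0, 1, 0]].

Note the characteristic polynomial does not split into linear factors over ℚ, so A has no Jordan form over ℚ; the rational canonical form exists over any field.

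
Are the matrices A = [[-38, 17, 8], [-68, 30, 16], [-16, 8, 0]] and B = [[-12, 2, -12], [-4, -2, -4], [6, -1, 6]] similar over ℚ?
Two matrices over a field are similar if and only if they have the same invariant factors.

Both A and B have characteristic polynomial x(x + 4)^2 and minimal polynomial x(x + 4)^2. Computing further, both have invariant factors x(x + 4)^2. Hence A and B are similar.

Yes.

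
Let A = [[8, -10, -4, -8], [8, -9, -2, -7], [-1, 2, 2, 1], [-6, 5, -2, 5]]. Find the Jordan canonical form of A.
J = [[0, 1, 0, 0], [0, 0, 1, 0], [0, 0, 0, 0], [0, 0, 0, 6]]

The characteristic polynomial is det(xI - A) = x^3(x - 6), so the eigenvalues are 0 (algebraic multiplicity 3), 6 (algebraic multiplicity 1).

For λ = 0: rank(A) = 3, rank(A^2) = 2, rank(A^3) = 1. The eigenspace has dimension 4 - 3 = 1, so there is 1 Jordan block; the rank sequence gives block sizes [3].

For λ = 6: algebraic multiplicity 1 gives one 1×1 block.

Assembling the blocks gives the Jordan form J above.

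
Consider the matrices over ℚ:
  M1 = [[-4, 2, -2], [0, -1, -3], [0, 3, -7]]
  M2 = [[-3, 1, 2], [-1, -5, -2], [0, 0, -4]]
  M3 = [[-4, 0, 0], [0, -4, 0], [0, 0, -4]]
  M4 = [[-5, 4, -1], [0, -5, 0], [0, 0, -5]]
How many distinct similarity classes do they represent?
Characteristic polynomials: χ_{M1} = (x + 4)^3, χ_{M2} = (x + 4)^3, χ_{M3} = (x + 4)^3, χ_{M4} = (x + 5)^3.

{M1, M2}: invariant factors x + 4, (x + 4)^2.

{M3}: invariant factors x + 4, x + 4, x + 4.

{M4}: invariant factors x + 5, (x + 5)^2.

Matrices are similar if and only if their invariant-factor lists agree; the partition into similarity classes is {M1, M2}, {M3}, {M4}.

3 classes: {M1, M2}, {M3}, {M4}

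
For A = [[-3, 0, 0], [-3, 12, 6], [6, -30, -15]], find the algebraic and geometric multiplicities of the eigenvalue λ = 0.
The characteristic polynomial is x(x + 3)^2, so the factor x appears with exponent 1: the algebraic multiplicity is 1.

rank(A) = 2, so the eigenspace has dimension 3 - 2 = 1: the geometric multiplicity is 1.

algebraic multiplicity 1, geometric multiplicity 1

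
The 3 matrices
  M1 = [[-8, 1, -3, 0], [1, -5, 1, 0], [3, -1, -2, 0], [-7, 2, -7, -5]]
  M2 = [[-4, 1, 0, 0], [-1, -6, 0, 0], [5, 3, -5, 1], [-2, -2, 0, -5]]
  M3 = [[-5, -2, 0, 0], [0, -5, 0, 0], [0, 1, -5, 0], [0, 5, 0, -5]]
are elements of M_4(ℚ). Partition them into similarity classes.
Characteristic polynomials: χ_{M1} = (x + 5)^4, χ_{M2} = (x + 5)^4, χ_{M3} = (x + 5)^4.

{M1}: invariant factors x + 5, (x + 5)^3.

{M2}: invariant factors (x + 5)^2, (x + 5)^2.

{M3}: invariant factors x + 5, x + 5, (x + 5)^2.

Matrices are similar if and only if their invariant-factor lists agree; the partition into similarity classes is {M1}, {M2}, {M3}.

3 classes: {M1}, {M2}, {M3}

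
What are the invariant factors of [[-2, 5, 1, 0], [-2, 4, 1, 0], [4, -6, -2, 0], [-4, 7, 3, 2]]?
x^3(x - 2)

The Jordan structure of A has elementary divisors x^3, (x - 2). Arranging the block sizes at each eigenvalue in decreasing order and taking row products gives the invariant factors.

Invariant factors (smallest first, each dividing the next): x^3(x - 2).

Check: the last factor x^3(x - 2) is the minimal polynomial, and the product x^3(x - 2) is the characteristic polynomial.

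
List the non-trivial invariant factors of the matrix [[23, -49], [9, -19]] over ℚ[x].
The Jordan structure of A has elementary divisors (x - 2)^2. Arranging the block sizes at each eigenvalue in decreasing order and taking row products gives the invariant factors.

Invariant factors (smallest first, each dividing the next): (x - 2)^2.

Check: the last factor (x - 2)^2 is the minimal polynomial, and the product (x - 2)^2 is the characteristic polynomial.

(x - 2)^2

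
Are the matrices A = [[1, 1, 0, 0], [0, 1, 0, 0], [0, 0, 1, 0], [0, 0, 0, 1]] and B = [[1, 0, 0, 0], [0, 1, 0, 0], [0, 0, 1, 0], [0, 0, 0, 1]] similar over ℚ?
Both have characteristic polynomial (x - 1)^4, but the minimal polynomial of A is (x - 1)^2 while the minimal polynomial of B is x - 1. The minimal polynomial is a similarity invariant, so A and B are not similar.

No.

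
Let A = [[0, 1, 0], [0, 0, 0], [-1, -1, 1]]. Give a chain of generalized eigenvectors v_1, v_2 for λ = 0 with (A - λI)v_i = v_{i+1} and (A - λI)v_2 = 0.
We seek v_1 ∈ ker(A^2) \ ker(A), then set v_{i+1} = A v_i.

One such chain is v_1 = [[-2, 1, 0]]^T, v_2 = [[1, 0, 1]]^T. Check: A v_2 = [[0, 0, 0]]^T = 0.

v_1 = [[-2, 1, 0]]^T, v_2 = [[1, 0, 1]]^T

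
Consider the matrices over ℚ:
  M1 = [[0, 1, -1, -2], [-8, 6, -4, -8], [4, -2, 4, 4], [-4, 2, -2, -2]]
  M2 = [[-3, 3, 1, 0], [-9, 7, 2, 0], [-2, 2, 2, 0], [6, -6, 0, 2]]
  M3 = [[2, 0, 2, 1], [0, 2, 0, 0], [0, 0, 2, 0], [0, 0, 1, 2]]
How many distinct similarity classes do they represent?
Characteristic polynomials: χ_{M1} = (x - 2)^4, χ_{M2} = (x - 2)^4, χ_{M3} = (x - 2)^4.

{M1}: invariant factors x - 2, x - 2, (x - 2)^2.

{M2, M3}: invariant factors x - 2, (x - 2)^3.

Matrices are similar if and only if their invariant-factor lists agree; the partition into similarity classes is {M1}, {M2, M3}.

2 classes: {M1}, {M2, M3}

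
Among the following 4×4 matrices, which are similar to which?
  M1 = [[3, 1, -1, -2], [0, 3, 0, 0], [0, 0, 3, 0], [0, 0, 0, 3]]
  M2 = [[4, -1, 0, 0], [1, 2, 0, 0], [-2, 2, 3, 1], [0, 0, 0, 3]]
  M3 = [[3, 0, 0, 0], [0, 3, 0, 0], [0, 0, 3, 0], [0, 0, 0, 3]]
3 classes: {M1}, {M2}, {M3}

Characteristic polynomials: χ_{M1} = (x - 3)^4, χ_{M2} = (x - 3)^4, χ_{M3} = (x - 3)^4.

{M1}: invariant factors x - 3, x - 3, (x - 3)^2.

{M2}: invariant factors (x - 3)^2, (x - 3)^2.

{M3}: invariant factors x - 3, x - 3, x - 3, x - 3.

Matrices are similar if and only if their invariant-factor lists agree; the partition into similarity classes is {M1}, {M2}, {M3}.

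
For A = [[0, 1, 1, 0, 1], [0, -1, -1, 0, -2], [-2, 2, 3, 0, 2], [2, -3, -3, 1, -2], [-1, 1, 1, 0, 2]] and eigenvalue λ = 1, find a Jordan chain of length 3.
We seek v_1 ∈ ker((A - I)^3) \ ker((A - I)^2), then set v_{i+1} = (A - I) v_i.

One such chain is v_1 = [[0, -1, 1, -1, 0]]^T, v_2 = [[0, 1, 0, 0, 0]]^T, v_3 = [[1, -2, 2, -3, 1]]^T. Check: (A - I) v_3 = [[0, 0, 0, 0, 0]]^T = 0.

v_1 = [[0, -1, 1, -1, 0]]^T, v_2 = [[0, 1, 0, 0, 0]]^T, v_3 = [[1, -2, 2, -3, 1]]^T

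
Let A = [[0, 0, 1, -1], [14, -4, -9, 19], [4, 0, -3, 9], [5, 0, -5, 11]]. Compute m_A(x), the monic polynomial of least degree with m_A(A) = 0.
m_A(x) = (x - 6)(x - 1)^2(x + 4)

The characteristic polynomial factors as (x - 6)(x - 1)^2(x + 4). The minimal polynomial is ∏(x - λ)^{k_λ} where k_λ is the size of the largest Jordan block at λ.

For λ = -4: rank(A + 4I) = 3, and the largest Jordan block has size 1 (the smallest k with rank((A + 4I)^k) = rank((A + 4I)^(k+1))).
For λ = 1: rank(A - I) = 3, and the largest Jordan block has size 2 (the smallest k with rank((A - I)^k) = rank((A - I)^(k+1))).
For λ = 6: rank(A - 6I) = 3, and the largest Jordan block has size 1 (the smallest k with rank((A - 6I)^k) = rank((A - 6I)^(k+1))).

So m_A(x) = (x - 6)(x - 1)^2(x + 4).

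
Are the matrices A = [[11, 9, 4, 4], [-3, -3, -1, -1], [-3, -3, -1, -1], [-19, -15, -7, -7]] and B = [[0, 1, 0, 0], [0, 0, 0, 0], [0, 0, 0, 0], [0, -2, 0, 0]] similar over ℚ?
No.

Both have characteristic polynomial x^4, but the minimal polynomial of A is x^3 while the minimal polynomial of B is x^2. The minimal polynomial is a similarity invariant, so A and B are not similar.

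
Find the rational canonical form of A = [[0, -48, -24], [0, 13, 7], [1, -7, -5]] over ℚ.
R = [[0, 0, -24], [1, 0, -8], [0, 1, 8]]

The invariant factors of A (the non-unit diagonal entries of the Smith normal form of xI - A over ℚ[x]) are (x - 6)(x^2 - 2x - 4), each dividing the next. The characteristic polynomial is their product, (x - 6)(x^2 - 2x - 4).

The rational canonical form is the block-diagonal matrix of companion matrices C(f_i):
R = [[0, 0, -24], [1, 0, -8], [0, 1, 8]].

Note the characteristic polynomial does not split into linear factors over ℚ, so A has no Jordan form over ℚ; the rational canonical form exists over any field.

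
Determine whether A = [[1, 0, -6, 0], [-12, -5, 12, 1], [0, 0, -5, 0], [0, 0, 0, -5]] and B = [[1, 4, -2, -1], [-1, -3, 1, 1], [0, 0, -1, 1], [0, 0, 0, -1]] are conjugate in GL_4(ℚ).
trace(A) = -14 but trace(B) = -4. The trace is a similarity invariant, so A and B are not similar.

No.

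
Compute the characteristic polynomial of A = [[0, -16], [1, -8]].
xI - A = [[x, 16], [-1, x + 8]].

Expanding det(xI - A) along the first row:
det(xI - A) = + (x)·det([[x + 8]]) - (16)·det([[-1]]).

Evaluating gives χ_A(x) = x^2 + 8x + 16 = (x + 4)^2.

χ_A(x) = (x + 4)^2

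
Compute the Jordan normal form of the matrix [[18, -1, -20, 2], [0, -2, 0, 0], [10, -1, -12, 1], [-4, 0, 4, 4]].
J = [[-2, 1, 0, 0], [0, -2, 0, 0], [0, 0, 6, 1], [0, 0, 0, 6]]

The characteristic polynomial is det(xI - A) = (x - 6)^2(x + 2)^2, so the eigenvalues are -2 (algebraic multiplicity 2), 6 (algebraic multiplicity 2).

For λ = -2: rank(A + 2I) = 3, rank((A + 2I)^2) = 2. The eigenspace has dimension 4 - 3 = 1, so there is 1 Jordan block; the rank sequence gives block sizes [2].

For λ = 6: rank(A - 6I) = 3, rank((A - 6I)^2) = 2. The eigenspace has dimension 4 - 3 = 1, so there is 1 Jordan block; the rank sequence gives block sizes [2].

Assembling the blocks gives the Jordan form J above.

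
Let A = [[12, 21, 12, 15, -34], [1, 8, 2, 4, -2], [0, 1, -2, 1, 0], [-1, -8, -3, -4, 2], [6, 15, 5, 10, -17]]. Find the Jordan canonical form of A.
The characteristic polynomial is det(xI - A) = (x - 2)^2(x + 1)^2(x + 5), so the eigenvalues are -5 (algebraic multiplicity 1), -1 (algebraic multiplicity 2), 2 (algebraic multiplicity 2).

For λ = -5: algebraic multiplicity 1 gives one 1×1 block.

For λ = -1: rank(A + I) = 4, rank((A + I)^2) = 3. The eigenspace has dimension 5 - 4 = 1, so there is 1 Jordan block; the rank sequence gives block sizes [2].

For λ = 2: rank(A - 2I) = 4, rank((A - 2I)^2) = 3. The eigenspace has dimension 5 - 4 = 1, so there is 1 Jordan block; the rank sequence gives block sizes [2].

Assembling the blocks gives the Jordan form J above.

J = [[-5, 0, 0, 0, 0], [0, -1, 1, 0, 0], [0, 0, -1, 0, 0], [0, 0, 0, 2, 1], [0, 0, 0, 0, 2]]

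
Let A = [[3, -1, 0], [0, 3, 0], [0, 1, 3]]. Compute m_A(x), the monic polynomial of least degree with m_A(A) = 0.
The characteristic polynomial factors as (x - 3)^3. The minimal polynomial is ∏(x - λ)^{k_λ} where k_λ is the size of the largest Jordan block at λ.

For λ = 3: rank(A - 3I) = 1, and the largest Jordan block has size 2 (the smallest k with rank((A - 3I)^k) = rank((A - 3I)^(k+1))).

So m_A(x) = (x - 3)^2.

m_A(x) = (x - 3)^2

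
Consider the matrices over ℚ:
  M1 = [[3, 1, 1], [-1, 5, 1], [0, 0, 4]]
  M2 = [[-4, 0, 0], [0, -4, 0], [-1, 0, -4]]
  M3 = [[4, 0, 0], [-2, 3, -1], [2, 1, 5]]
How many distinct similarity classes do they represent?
Characteristic polynomials: χ_{M1} = (x - 4)^3, χ_{M2} = (x + 4)^3, χ_{M3} = (x - 4)^3.

{M1, M3}: invariant factors x - 4, (x - 4)^2.

{M2}: invariant factors x + 4, (x + 4)^2.

Matrices are similar if and only if their invariant-factor lists agree; the partition into similarity classes is {M1, M3}, {M2}.

2 classes: {M1, M3}, {M2}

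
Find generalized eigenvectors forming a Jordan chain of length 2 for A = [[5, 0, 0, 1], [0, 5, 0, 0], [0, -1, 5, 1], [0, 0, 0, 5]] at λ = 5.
We seek v_1 ∈ ker((A - 5I)^2) \ ker(A - 5I), then set v_{i+1} = (A - 5I) v_i.

One such chain is v_1 = [[0, 1, -2, 1]]^T, v_2 = [[1, 0, 0, 0]]^T. Check: (A - 5I) v_2 = [[0, 0, 0, 0]]^T = 0.

v_1 = [[0, 1, -2, 1]]^T, v_2 = [[1, 0, 0, 0]]^T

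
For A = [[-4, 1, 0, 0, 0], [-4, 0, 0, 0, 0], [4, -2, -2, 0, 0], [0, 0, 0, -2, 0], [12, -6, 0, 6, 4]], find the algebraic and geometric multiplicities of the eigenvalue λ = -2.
algebraic multiplicity 4, geometric multiplicity 3

The characteristic polynomial is (x - 4)(x + 2)^4, so the factor x + 2 appears with exponent 4: the algebraic multiplicity is 4.

rank(A + 2I) = 2, so the eigenspace has dimension 5 - 2 = 3: the geometric multiplicity is 3.

Since 3 < 4, A is not diagonalizable.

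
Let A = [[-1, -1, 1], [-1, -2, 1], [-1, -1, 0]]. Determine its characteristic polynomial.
xI - A = [[x + 1, 1, -1], [1, x + 2, -1], [1, 1, x]].

Expanding det(xI - A) along the first row:
det(xI - A) = + (x + 1)·det([[x + 2, -1], [1, x]]) - (1)·det([[1, -1], [1, x]]) + (-1)·det([[1, x + 2], [1, 1]]).

Evaluating gives χ_A(x) = x^3 + 3x^2 + 3x + 1 = (x + 1)^3.

χ_A(x) = (x + 1)^3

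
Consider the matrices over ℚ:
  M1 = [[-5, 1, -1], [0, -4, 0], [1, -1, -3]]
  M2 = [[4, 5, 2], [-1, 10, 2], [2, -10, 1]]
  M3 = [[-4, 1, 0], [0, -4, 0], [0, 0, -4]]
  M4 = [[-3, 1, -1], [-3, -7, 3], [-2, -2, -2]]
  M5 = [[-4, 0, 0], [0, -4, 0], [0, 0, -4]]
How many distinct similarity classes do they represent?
3 classes: {M1, M3, M4}, {M2}, {M5}

Characteristic polynomials: χ_{M1} = (x + 4)^3, χ_{M2} = (x - 5)^3, χ_{M3} = (x + 4)^3, χ_{M4} = (x + 4)^3, χ_{M5} = (x + 4)^3.

{M1, M3, M4}: invariant factors x + 4, (x + 4)^2.

{M2}: invariant factors x - 5, (x - 5)^2.

{M5}: invariant factors x + 4, x + 4, x + 4.

Matrices are similar if and only if their invariant-factor lists agree; the partition into similarity classes is {M1, M3, M4}, {M2}, {M5}.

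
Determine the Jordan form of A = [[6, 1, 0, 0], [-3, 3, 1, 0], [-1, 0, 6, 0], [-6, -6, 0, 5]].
The characteristic polynomial is det(xI - A) = (x - 5)^4, so the eigenvalues are 5 (algebraic multiplicity 4).

For λ = 5: rank(A - 5I) = 2, rank((A - 5I)^2) = 1, rank((A - 5I)^3) = 0. The eigenspace has dimension 4 - 2 = 2, so there are 2 Jordan blocks; the rank sequence gives block sizes [3, 1].

Assembling the blocks gives the Jordan form J above.

J = [[5, 1, 0, 0], [0, 5, 1, 0], [0, 0, 5, 0], [0, 0, 0, 5]]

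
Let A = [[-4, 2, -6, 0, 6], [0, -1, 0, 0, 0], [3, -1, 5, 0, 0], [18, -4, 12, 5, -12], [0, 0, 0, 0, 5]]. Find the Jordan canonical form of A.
J = [[-1, 1, 0, 0, 0], [0, -1, 0, 0, 0], [0, 0, 2, 0, 0], [0, 0, 0, 5, 0], [0, 0, 0, 0, 5]]

The characteristic polynomial is det(xI - A) = (x - 5)^2(x - 2)(x + 1)^2, so the eigenvalues are -1 (algebraic multiplicity 2), 2 (algebraic multiplicity 1), 5 (algebraic multiplicity 2).

For λ = -1: rank(A + I) = 4, rank((A + I)^2) = 3. The eigenspace has dimension 5 - 4 = 1, so there is 1 Jordan block; the rank sequence gives block sizes [2].

For λ = 2: algebraic multiplicity 1 gives one 1×1 block.

For λ = 5: rank(A - 5I) = 3. The eigenspace has dimension 5 - 3 = 2, so there are 2 Jordan blocks; the rank sequence gives block sizes [1, 1].

Assembling the blocks gives the Jordan form J above.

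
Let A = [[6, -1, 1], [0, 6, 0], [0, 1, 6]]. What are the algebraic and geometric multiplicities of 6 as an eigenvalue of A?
The characteristic polynomial is (x - 6)^3, so the factor x - 6 appears with exponent 3: the algebraic multiplicity is 3.

rank(A - 6I) = 2, so the eigenspace has dimension 3 - 2 = 1: the geometric multiplicity is 1.

Since 1 < 3, A is not diagonalizable.

algebraic multiplicity 3, geometric multiplicity 1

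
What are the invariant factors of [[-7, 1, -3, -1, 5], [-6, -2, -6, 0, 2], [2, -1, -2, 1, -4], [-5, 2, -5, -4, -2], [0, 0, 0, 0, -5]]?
(x + 2)(x + 4)^2(x + 5)^2

The Jordan structure of A has elementary divisors (x + 5)^2, (x + 4)^2, (x + 2). Arranging the block sizes at each eigenvalue in decreasing order and taking row products gives the invariant factors.

Invariant factors (smallest first, each dividing the next): (x + 2)(x + 4)^2(x + 5)^2.

Check: the last factor (x + 2)(x + 4)^2(x + 5)^2 is the minimal polynomial, and the product (x + 2)(x + 4)^2(x + 5)^2 is the characteristic polynomial.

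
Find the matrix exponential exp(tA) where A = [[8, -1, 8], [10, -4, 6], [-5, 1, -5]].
e^{tA} = [[(2*e^{5*t} - 1)*e^{-2*t}, -t*e^{-2*t}, 2*(-t + e^{5*t} - 1)*e^{-2*t}], [(2*e^{5*t} - 2)*e^{-2*t}, (1 - 2*t)*e^{-2*t}, 2*(-2*t + e^{5*t} - 1)*e^{-2*t}], [(1 - e^{5*t})*e^{-2*t}, t*e^{-2*t}, (2*t - e^{5*t} + 2)*e^{-2*t}]]

A has Jordan form J = [[-2, 1, 0], [0, -2, 0], [0, 0, 3]] with A = PJP^{-1}, so e^{tA} = P e^{tJ} P^{-1}.

For a Jordan block J_k(λ), e^{tJ_k(λ)} = e^{λt} · (I + tN + t^2 N^2/2! + ... + t^{k-1} N^{k-1}/(k-1)!) where N is the nilpotent superdiagonal part.

Assembling the blocks and conjugating back gives the entries of e^{tA} as shown above.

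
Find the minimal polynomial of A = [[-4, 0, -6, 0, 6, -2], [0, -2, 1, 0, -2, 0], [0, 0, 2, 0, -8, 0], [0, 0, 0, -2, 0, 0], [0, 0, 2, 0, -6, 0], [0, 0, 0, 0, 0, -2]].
m_A(x) = (x + 2)^2(x + 4)

The characteristic polynomial factors as (x + 2)^5(x + 4). The minimal polynomial is ∏(x - λ)^{k_λ} where k_λ is the size of the largest Jordan block at λ.

For λ = -4: rank(A + 4I) = 5, and the largest Jordan block has size 1 (the smallest k with rank((A + 4I)^k) = rank((A + 4I)^(k+1))).
For λ = -2: rank(A + 2I) = 2, and the largest Jordan block has size 2 (the smallest k with rank((A + 2I)^k) = rank((A + 2I)^(k+1))).

So m_A(x) = (x + 2)^2(x + 4).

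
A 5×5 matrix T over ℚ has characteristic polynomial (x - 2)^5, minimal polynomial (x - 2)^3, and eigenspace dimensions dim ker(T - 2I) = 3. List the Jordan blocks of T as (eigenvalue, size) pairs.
λ = 2: algebraic multiplicity 5 (exponent in χ_T), largest block size 3 (exponent in m_T), 3 blocks (geometric multiplicity). These force block sizes [3, 1, 1].

Jordan blocks: (2, 3), (2, 1), (2, 1)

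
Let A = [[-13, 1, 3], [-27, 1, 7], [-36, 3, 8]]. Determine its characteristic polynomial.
χ_A(x) = (x + 1)^2(x + 2)

xI - A = [[x + 13, -1, -3], [27, x - 1, -7], [36, -3, x - 8]].

Expanding det(xI - A) along the first row:
det(xI - A) = + (x + 13)·det([[x - 1, -7], [-3, x - 8]]) - (-1)·det([[27, -7], [36, x - 8]]) + (-3)·det([[27, x - 1], [36, -3]]).

Evaluating gives χ_A(x) = x^3 + 4x^2 + 5x + 2 = (x + 1)^2(x + 2).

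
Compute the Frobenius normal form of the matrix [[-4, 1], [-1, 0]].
The invariant factors of A (the non-unit diagonal entries of the Smith normal form of xI - A over ℚ[x]) are x^2 + 4x + 1, each dividing the next. The characteristic polynomial is their product, x^2 + 4x + 1.

The rational canonical form is the block-diagonal matrix of companion matrices C(f_i):
R = [[0, -1], [1, -4]].

Note the characteristic polynomial does not split into linear factors over ℚ, so A has no Jordan form over ℚ; the rational canonical form exists over any field.

R = [[0, -1], [1, -4]]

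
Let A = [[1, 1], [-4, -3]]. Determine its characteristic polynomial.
χ_A(x) = (x + 1)^2

xI - A = [[x - 1, -1], [4, x + 3]].

Expanding det(xI - A) along the first row:
det(xI - A) = + (x - 1)·det([[x + 3]]) - (-1)·det([[4]]).

Evaluating gives χ_A(x) = x^2 + 2x + 1 = (x + 1)^2.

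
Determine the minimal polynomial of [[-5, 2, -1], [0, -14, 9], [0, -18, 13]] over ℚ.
The characteristic polynomial factors as (x - 4)(x + 5)^2. The minimal polynomial is ∏(x - λ)^{k_λ} where k_λ is the size of the largest Jordan block at λ.

For λ = -5: rank(A + 5I) = 2, and the largest Jordan block has size 2 (the smallest k with rank((A + 5I)^k) = rank((A + 5I)^(k+1))).
For λ = 4: rank(A - 4I) = 2, and the largest Jordan block has size 1 (the smallest k with rank((A - 4I)^k) = rank((A - 4I)^(k+1))).

So m_A(x) = (x - 4)(x + 5)^2.

m_A(x) = (x - 4)(x + 5)^2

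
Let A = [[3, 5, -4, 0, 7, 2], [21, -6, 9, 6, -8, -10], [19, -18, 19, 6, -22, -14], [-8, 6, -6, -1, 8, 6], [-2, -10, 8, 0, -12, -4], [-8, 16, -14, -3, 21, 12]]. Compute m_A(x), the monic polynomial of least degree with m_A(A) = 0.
m_A(x) = (x - 5)(x - 2)^3

The characteristic polynomial factors as (x - 5)(x - 2)^5. The minimal polynomial is ∏(x - λ)^{k_λ} where k_λ is the size of the largest Jordan block at λ.

For λ = 2: rank(A - 2I) = 4, and the largest Jordan block has size 3 (the smallest k with rank((A - 2I)^k) = rank((A - 2I)^(k+1))).
For λ = 5: rank(A - 5I) = 5, and the largest Jordan block has size 1 (the smallest k with rank((A - 5I)^k) = rank((A - 5I)^(k+1))).

So m_A(x) = (x - 5)(x - 2)^3.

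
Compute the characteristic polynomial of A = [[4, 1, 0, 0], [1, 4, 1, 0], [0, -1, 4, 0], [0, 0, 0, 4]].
χ_A(x) = (x - 4)^4

xI - A = [[x - 4, -1, 0, 0], [-1, x - 4, -1, 0], [0, 1, x - 4, 0], [0, 0, 0, x - 4]].

Expanding det(xI - A) along the first row:
det(xI - A) = + (x - 4)·det([[x - 4, -1, 0], [1, x - 4, 0], [0, 0, x - 4]]) - (-1)·det([[-1, -1, 0], [0, x - 4, 0], [0, 0, x - 4]]) + (0)·det([[-1, x - 4, 0], [0, 1, 0], [0, 0, x - 4]]) - (0)·det([[-1, x - 4, -1], [0, 1, x - 4], [0, 0, 0]]).

Evaluating gives χ_A(x) = x^4 - 16x^3 + 96x^2 - 256x + 256 = (x - 4)^4.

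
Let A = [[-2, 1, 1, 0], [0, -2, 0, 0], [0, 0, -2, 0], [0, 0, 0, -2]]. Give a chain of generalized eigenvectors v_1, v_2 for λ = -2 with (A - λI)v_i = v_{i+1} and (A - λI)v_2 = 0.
v_1 = [[3, 1, 0, -1]]^T, v_2 = [[1, 0, 0, 0]]^T

We seek v_1 ∈ ker((A + 2I)^2) \ ker(A + 2I), then set v_{i+1} = (A + 2I) v_i.

One such chain is v_1 = [[3, 1, 0, -1]]^T, v_2 = [[1, 0, 0, 0]]^T. Check: (A + 2I) v_2 = [[0, 0, 0, 0]]^T = 0.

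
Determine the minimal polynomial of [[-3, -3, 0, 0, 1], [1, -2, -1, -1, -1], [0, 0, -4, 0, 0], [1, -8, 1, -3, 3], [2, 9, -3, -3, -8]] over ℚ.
The characteristic polynomial factors as (x + 4)^5. The minimal polynomial is ∏(x - λ)^{k_λ} where k_λ is the size of the largest Jordan block at λ.

For λ = -4: rank(A + 4I) = 2, and the largest Jordan block has size 2 (the smallest k with rank((A + 4I)^k) = rank((A + 4I)^(k+1))).

So m_A(x) = (x + 4)^2.

m_A(x) = (x + 4)^2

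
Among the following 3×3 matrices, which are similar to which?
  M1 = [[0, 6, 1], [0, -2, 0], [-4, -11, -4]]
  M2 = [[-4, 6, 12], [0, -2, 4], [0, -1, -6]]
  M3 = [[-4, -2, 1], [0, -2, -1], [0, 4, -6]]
Characteristic polynomials: χ_{M1} = (x + 2)^3, χ_{M2} = (x + 4)^3, χ_{M3} = (x + 4)^3.

{M1}: invariant factors (x + 2)^3.

{M2, M3}: invariant factors x + 4, (x + 4)^2.

Matrices are similar if and only if their invariant-factor lists agree; the partition into similarity classes is {M1}, {M2, M3}.

2 classes: {M1}, {M2, M3}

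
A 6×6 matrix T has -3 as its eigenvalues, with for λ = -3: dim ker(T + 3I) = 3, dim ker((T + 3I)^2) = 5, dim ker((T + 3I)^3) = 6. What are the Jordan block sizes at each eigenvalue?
λ = -3: successive nullity increments [3, 2, 1] count blocks of size ≥ k; block sizes are [3, 2, 1].

Jordan blocks: (-3, 3), (-3, 2), (-3, 1)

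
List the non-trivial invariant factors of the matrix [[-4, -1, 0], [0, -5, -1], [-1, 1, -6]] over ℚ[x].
The Jordan structure of A has elementary divisors (x + 5)^3. Arranging the block sizes at each eigenvalue in decreasing order and taking row products gives the invariant factors.

Invariant factors (smallest first, each dividing the next): (x + 5)^3.

Check: the last factor (x + 5)^3 is the minimal polynomial, and the product (x + 5)^3 is the characteristic polynomial.

(x + 5)^3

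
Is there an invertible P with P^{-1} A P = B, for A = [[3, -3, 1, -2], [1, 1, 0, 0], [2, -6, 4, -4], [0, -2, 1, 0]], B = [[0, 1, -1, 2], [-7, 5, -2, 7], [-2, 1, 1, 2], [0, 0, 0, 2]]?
Yes.

Two matrices over a field are similar if and only if they have the same invariant factors.

Both A and B have characteristic polynomial (x - 2)^4 and minimal polynomial (x - 2)^3. Computing further, both have invariant factors x - 2, (x - 2)^3. Hence A and B are similar.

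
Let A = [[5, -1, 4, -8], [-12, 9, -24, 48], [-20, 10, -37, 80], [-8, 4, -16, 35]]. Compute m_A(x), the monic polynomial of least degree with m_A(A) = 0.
m_A(x) = (x - 3)^2

The characteristic polynomial factors as (x - 3)^4. The minimal polynomial is ∏(x - λ)^{k_λ} where k_λ is the size of the largest Jordan block at λ.

For λ = 3: rank(A - 3I) = 1, and the largest Jordan block has size 2 (the smallest k with rank((A - 3I)^k) = rank((A - 3I)^(k+1))).

So m_A(x) = (x - 3)^2.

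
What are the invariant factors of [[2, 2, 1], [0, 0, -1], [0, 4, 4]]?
The Jordan structure of A has elementary divisors (x - 2)^2, (x - 2). Arranging the block sizes at each eigenvalue in decreasing order and taking row products gives the invariant factors.

Invariant factors (smallest first, each dividing the next): x - 2, (x - 2)^2.

Check: the last factor (x - 2)^2 is the minimal polynomial, and the product (x - 2)^3 is the characteristic polynomial.

x - 2, (x - 2)^2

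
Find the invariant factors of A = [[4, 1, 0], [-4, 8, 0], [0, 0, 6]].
The Jordan structure of A has elementary divisors (x - 6)^2, (x - 6). Arranging the block sizes at each eigenvalue in decreasing order and taking row products gives the invariant factors.

Invariant factors (smallest first, each dividing the next): x - 6, (x - 6)^2.

Check: the last factor (x - 6)^2 is the minimal polynomial, and the product (x - 6)^3 is the characteristic polynomial.

x - 6, (x - 6)^2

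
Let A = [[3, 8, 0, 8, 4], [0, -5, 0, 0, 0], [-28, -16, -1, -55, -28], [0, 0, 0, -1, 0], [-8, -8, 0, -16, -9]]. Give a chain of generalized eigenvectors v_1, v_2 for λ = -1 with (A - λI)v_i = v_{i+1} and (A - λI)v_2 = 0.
v_1 = [[-2, 0, 0, 1, 0]]^T, v_2 = [[0, 0, 1, 0, 0]]^T

We seek v_1 ∈ ker((A + I)^2) \ ker(A + I), then set v_{i+1} = (A + I) v_i.

One such chain is v_1 = [[-2, 0, 0, 1, 0]]^T, v_2 = [[0, 0, 1, 0, 0]]^T. Check: (A + I) v_2 = [[0, 0, 0, 0, 0]]^T = 0.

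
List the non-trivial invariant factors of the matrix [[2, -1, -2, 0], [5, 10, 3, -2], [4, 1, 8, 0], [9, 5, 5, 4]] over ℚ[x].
The Jordan structure of A has elementary divisors (x - 6)^3, (x - 6). Arranging the block sizes at each eigenvalue in decreasing order and taking row products gives the invariant factors.

Invariant factors (smallest first, each dividing the next): x - 6, (x - 6)^3.

Check: the last factor (x - 6)^3 is the minimal polynomial, and the product (x - 6)^4 is the characteristic polynomial.

x - 6, (x - 6)^3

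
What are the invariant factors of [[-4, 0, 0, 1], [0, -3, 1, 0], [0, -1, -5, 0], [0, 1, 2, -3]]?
(x + 3)(x + 4)^3

The Jordan structure of A has elementary divisors (x + 4)^3, (x + 3). Arranging the block sizes at each eigenvalue in decreasing order and taking row products gives the invariant factors.

Invariant factors (smallest first, each dividing the next): (x + 3)(x + 4)^3.

Check: the last factor (x + 3)(x + 4)^3 is the minimal polynomial, and the product (x + 3)(x + 4)^3 is the characteristic polynomial.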